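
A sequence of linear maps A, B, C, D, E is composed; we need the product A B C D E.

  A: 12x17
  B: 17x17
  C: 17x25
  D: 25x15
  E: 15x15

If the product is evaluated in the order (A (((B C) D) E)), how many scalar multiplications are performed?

(B C): 17×17 by 17×25 → 17×25, cost 17·17·25 = 7225
((B C) D): 17×25 by 25×15 → 17×15, cost 17·25·15 = 6375; cumulative 13600
(((B C) D) E): 17×15 by 15×15 → 17×15, cost 17·15·15 = 3825; cumulative 17425
(A (((B C) D) E)): 12×17 by 17×15 → 12×15, cost 12·17·15 = 3060; cumulative 20485
Total: 20485 scalar multiplications.

20485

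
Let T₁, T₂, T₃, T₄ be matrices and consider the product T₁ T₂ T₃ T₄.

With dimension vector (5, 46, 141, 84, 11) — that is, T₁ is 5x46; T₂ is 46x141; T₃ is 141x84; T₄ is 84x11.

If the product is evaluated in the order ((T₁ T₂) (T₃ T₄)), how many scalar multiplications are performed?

170469

(T₁ T₂): 5×46 by 46×141 → 5×141, cost 5·46·141 = 32430
(T₃ T₄): 141×84 by 84×11 → 141×11, cost 141·84·11 = 130284
((T₁ T₂) (T₃ T₄)): 5×141 by 141×11 → 5×11, cost 5·141·11 = 7755; cumulative 170469
Total: 170469 scalar multiplications.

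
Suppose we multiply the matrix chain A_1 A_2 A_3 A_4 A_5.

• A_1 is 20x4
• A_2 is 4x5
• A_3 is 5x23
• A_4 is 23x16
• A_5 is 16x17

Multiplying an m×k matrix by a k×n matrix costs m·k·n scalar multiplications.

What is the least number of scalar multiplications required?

Adjacent pairs: A_1A_2 = 20·4·5 = 400; A_2A_3 = 4·5·23 = 460; A_3A_4 = 5·23·16 = 1840; A_4A_5 = 23·16·17 = 6256.
Length 3: A_1..A_3: k=1: 0+460+20·4·23=2300; k=2: 400+0+20·5·23=2700 → min 2300 | A_2..A_4: k=2: 0+1840+4·5·16=2160; k=3: 460+0+4·23·16=1932 → min 1932 | A_3..A_5: k=3: 0+6256+5·23·17=8211; k=4: 1840+0+5·16·17=3200 → min 3200.
Length 4: A_1..A_4: k=1: 0+1932+20·4·16=3212; k=2: 400+1840+20·5·16=3840; k=3: 2300+0+20·23·16=9660 → min 3212 | A_2..A_5: k=2: 0+3200+4·5·17=3540; k=3: 460+6256+4·23·17=8280; k=4: 1932+0+4·16·17=3020 → min 3020.
Length 5: A_1..A_5: k=1: 0+3020+20·4·17=4380; k=2: 400+3200+20·5·17=5300; k=3: 2300+6256+20·23·17=16376; k=4: 3212+0+20·16·17=8652 → min 4380.
Optimal order: (A_1 (((A_2 A_3) A_4) A_5)) with cost 4380.

4380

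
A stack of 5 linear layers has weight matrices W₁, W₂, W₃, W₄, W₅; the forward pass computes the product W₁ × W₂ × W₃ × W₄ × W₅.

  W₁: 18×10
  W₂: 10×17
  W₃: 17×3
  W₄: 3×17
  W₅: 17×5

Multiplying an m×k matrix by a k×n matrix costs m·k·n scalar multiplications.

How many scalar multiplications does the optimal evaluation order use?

1575

Adjacent pairs: W₁W₂ = 18·10·17 = 3060; W₂W₃ = 10·17·3 = 510; W₃W₄ = 17·3·17 = 867; W₄W₅ = 3·17·5 = 255.
Length 3: W₁..W₃: k=1: 0+510+18·10·3=1050; k=2: 3060+0+18·17·3=3978 → min 1050 | W₂..W₄: k=2: 0+867+10·17·17=3757; k=3: 510+0+10·3·17=1020 → min 1020 | W₃..W₅: k=3: 0+255+17·3·5=510; k=4: 867+0+17·17·5=2312 → min 510.
Length 4: W₁..W₄: k=1: 0+1020+18·10·17=4080; k=2: 3060+867+18·17·17=9129; k=3: 1050+0+18·3·17=1968 → min 1968 | W₂..W₅: k=2: 0+510+10·17·5=1360; k=3: 510+255+10·3·5=915; k=4: 1020+0+10·17·5=1870 → min 915.
Length 5: W₁..W₅: k=1: 0+915+18·10·5=1815; k=2: 3060+510+18·17·5=5100; k=3: 1050+255+18·3·5=1575; k=4: 1968+0+18·17·5=3498 → min 1575.
Optimal order: ((W₁ × (W₂ × W₃)) × (W₄ × W₅)) with cost 1575.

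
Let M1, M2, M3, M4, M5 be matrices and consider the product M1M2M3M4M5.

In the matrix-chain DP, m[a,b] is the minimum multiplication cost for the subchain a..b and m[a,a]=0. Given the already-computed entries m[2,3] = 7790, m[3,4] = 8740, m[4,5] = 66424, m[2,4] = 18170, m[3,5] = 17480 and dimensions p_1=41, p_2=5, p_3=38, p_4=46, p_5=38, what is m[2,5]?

25270

m[2,5] = min over k∈[2,4] of m[2,k]+m[k+1,5]+p_{1}·p_k·p_{5}.
k=2: 0 + 17480 + 41·5·38 = 25270; k=3: 7790 + 66424 + 41·38·38 = 133418; k=4: 18170 + 0 + 41·46·38 = 89838.
Minimum: 25270 at k=2.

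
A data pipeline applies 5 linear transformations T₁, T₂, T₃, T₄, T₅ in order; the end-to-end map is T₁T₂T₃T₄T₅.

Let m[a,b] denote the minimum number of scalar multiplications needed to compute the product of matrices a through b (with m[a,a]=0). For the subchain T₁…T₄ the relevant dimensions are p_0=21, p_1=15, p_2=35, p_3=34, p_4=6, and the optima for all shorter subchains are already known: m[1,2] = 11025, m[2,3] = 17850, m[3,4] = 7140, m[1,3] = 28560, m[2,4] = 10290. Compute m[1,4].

12180

m[1,4] = min over k∈[1,3] of m[1,k]+m[k+1,4]+p_{0}·p_k·p_{4}.
k=1: 0 + 10290 + 21·15·6 = 12180; k=2: 11025 + 7140 + 21·35·6 = 22575; k=3: 28560 + 0 + 21·34·6 = 32844.
Minimum: 12180 at k=1.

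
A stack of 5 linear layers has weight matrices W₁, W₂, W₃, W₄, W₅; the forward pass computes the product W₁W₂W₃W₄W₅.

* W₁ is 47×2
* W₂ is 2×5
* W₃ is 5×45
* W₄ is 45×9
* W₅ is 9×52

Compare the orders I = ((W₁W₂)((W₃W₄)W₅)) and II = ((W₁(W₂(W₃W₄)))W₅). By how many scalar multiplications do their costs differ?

Order I = ((W₁W₂)((W₃W₄)W₅)): (W₁W₂): 47×2 by 2×5 → 47×5, cost 47·2·5 = 470; (W₃W₄): 5×45 by 45×9 → 5×9, cost 5·45·9 = 2025; ((W₃W₄)W₅): 5×9 by 9×52 → 5×52, cost 5·9·52 = 2340; cumulative 4365; ((W₁W₂)((W₃W₄)W₅)): 47×5 by 5×52 → 47×52, cost 47·5·52 = 12220; cumulative 17055. Total 17055.
Order II = ((W₁(W₂(W₃W₄)))W₅): (W₃W₄): 5×45 by 45×9 → 5×9, cost 5·45·9 = 2025; (W₂(W₃W₄)): 2×5 by 5×9 → 2×9, cost 2·5·9 = 90; cumulative 2115; (W₁(W₂(W₃W₄))): 47×2 by 2×9 → 47×9, cost 47·2·9 = 846; cumulative 2961; ((W₁(W₂(W₃W₄)))W₅): 47×9 by 9×52 → 47×52, cost 47·9·52 = 21996; cumulative 24957. Total 24957.
Difference: |17055 − 24957| = 7902.

7902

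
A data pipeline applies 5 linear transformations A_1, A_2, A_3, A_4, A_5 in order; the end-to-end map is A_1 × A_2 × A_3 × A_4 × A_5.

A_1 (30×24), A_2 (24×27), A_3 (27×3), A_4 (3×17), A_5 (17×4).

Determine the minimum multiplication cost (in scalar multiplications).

Adjacent pairs: A_1A_2 = 30·24·27 = 19440; A_2A_3 = 24·27·3 = 1944; A_3A_4 = 27·3·17 = 1377; A_4A_5 = 3·17·4 = 204.
Length 3: A_1..A_3: k=1: 0+1944+30·24·3=4104; k=2: 19440+0+30·27·3=21870 → min 4104 | A_2..A_4: k=2: 0+1377+24·27·17=12393; k=3: 1944+0+24·3·17=3168 → min 3168 | A_3..A_5: k=3: 0+204+27·3·4=528; k=4: 1377+0+27·17·4=3213 → min 528.
Length 4: A_1..A_4: k=1: 0+3168+30·24·17=15408; k=2: 19440+1377+30·27·17=34587; k=3: 4104+0+30·3·17=5634 → min 5634 | A_2..A_5: k=2: 0+528+24·27·4=3120; k=3: 1944+204+24·3·4=2436; k=4: 3168+0+24·17·4=4800 → min 2436.
Length 5: A_1..A_5: k=1: 0+2436+30·24·4=5316; k=2: 19440+528+30·27·4=23208; k=3: 4104+204+30·3·4=4668; k=4: 5634+0+30·17·4=7674 → min 4668.
Optimal order: ((A_1 × (A_2 × A_3)) × (A_4 × A_5)) with cost 4668.

4668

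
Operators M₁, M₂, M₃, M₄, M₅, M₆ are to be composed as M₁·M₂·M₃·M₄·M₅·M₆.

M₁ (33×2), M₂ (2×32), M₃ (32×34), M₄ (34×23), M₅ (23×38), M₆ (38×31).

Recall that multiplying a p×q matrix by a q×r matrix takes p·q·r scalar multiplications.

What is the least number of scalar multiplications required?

9890

Adjacent pairs: M₁M₂ = 33·2·32 = 2112; M₂M₃ = 2·32·34 = 2176; M₃M₄ = 32·34·23 = 25024; M₄M₅ = 34·23·38 = 29716; M₅M₆ = 23·38·31 = 27094.
Length 3: M₁..M₃: k=1: 0+2176+33·2·34=4420; k=2: 2112+0+33·32·34=38016 → min 4420 | M₂..M₄: k=2: 0+25024+2·32·23=26496; k=3: 2176+0+2·34·23=3740 → min 3740 | M₃..M₅: k=3: 0+29716+32·34·38=71060; k=4: 25024+0+32·23·38=52992 → min 52992 | M₄..M₆: k=4: 0+27094+34·23·31=51336; k=5: 29716+0+34·38·31=69768 → min 51336.
Length 4: M₁..M₄: k=1: 0+3740+33·2·23=5258; k=2: 2112+25024+33·32·23=51424; k=3: 4420+0+33·34·23=30226 → min 5258 | M₂..M₅: k=2: 0+52992+2·32·38=55424; k=3: 2176+29716+2·34·38=34476; k=4: 3740+0+2·23·38=5488 → min 5488 | M₃..M₆: k=3: 0+51336+32·34·31=85064; k=4: 25024+27094+32·23·31=74934; k=5: 52992+0+32·38·31=90688 → min 74934.
Length 5: M₁..M₅: k=1: 0+5488+33·2·38=7996; k=2: 2112+52992+33·32·38=95232; k=3: 4420+29716+33·34·38=76772; k=4: 5258+0+33·23·38=34100 → min 7996 | M₂..M₆: k=2: 0+74934+2·32·31=76918; k=3: 2176+51336+2·34·31=55620; k=4: 3740+27094+2·23·31=32260; k=5: 5488+0+2·38·31=7844 → min 7844.
Length 6: M₁..M₆: k=1: 0+7844+33·2·31=9890; k=2: 2112+74934+33·32·31=109782; k=3: 4420+51336+33·34·31=90538; k=4: 5258+27094+33·23·31=55881; k=5: 7996+0+33·38·31=46870 → min 9890.
Optimal order: (M₁·((((M₂·M₃)·M₄)·M₅)·M₆)) with cost 9890.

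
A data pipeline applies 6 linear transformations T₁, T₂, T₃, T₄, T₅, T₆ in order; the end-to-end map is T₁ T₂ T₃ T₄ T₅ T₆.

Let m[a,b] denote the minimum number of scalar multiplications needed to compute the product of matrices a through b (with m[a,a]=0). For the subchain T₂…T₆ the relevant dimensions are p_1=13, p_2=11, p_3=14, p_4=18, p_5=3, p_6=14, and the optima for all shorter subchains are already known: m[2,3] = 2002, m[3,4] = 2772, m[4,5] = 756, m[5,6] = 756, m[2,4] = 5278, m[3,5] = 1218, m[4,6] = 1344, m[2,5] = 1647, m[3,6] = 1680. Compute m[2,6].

m[2,6] = min over k∈[2,5] of m[2,k]+m[k+1,6]+p_{1}·p_k·p_{6}.
k=2: 0 + 1680 + 13·11·14 = 3682; k=3: 2002 + 1344 + 13·14·14 = 5894; k=4: 5278 + 756 + 13·18·14 = 9310; k=5: 1647 + 0 + 13·3·14 = 2193.
Minimum: 2193 at k=5.

2193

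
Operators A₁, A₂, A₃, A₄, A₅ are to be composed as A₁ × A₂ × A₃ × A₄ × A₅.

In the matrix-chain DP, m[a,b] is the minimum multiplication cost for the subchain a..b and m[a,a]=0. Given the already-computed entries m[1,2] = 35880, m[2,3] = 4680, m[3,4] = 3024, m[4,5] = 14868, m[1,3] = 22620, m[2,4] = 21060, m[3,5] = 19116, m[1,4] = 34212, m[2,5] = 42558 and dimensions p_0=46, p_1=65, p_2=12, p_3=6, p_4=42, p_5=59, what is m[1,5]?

53772

m[1,5] = min over k∈[1,4] of m[1,k]+m[k+1,5]+p_{0}·p_k·p_{5}.
k=1: 0 + 42558 + 46·65·59 = 218968; k=2: 35880 + 19116 + 46·12·59 = 87564; k=3: 22620 + 14868 + 46·6·59 = 53772; k=4: 34212 + 0 + 46·42·59 = 148200.
Minimum: 53772 at k=3.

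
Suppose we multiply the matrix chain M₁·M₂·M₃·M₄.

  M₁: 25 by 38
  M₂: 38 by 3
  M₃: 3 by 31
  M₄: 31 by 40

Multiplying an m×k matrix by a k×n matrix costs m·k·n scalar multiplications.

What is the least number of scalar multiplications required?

Adjacent pairs: M₁M₂ = 25·38·3 = 2850; M₂M₃ = 38·3·31 = 3534; M₃M₄ = 3·31·40 = 3720.
Length 3: M₁..M₃: k=1: 0+3534+25·38·31=32984; k=2: 2850+0+25·3·31=5175 → min 5175 | M₂..M₄: k=2: 0+3720+38·3·40=8280; k=3: 3534+0+38·31·40=50654 → min 8280.
Length 4: M₁..M₄: k=1: 0+8280+25·38·40=46280; k=2: 2850+3720+25·3·40=9570; k=3: 5175+0+25·31·40=36175 → min 9570.
Optimal order: ((M₁·M₂)·(M₃·M₄)) with cost 9570.

9570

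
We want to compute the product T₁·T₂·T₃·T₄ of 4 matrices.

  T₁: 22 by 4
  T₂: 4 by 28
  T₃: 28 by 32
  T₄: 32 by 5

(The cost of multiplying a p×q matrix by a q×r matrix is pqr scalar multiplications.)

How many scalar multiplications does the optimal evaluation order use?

4664

Adjacent pairs: T₁T₂ = 22·4·28 = 2464; T₂T₃ = 4·28·32 = 3584; T₃T₄ = 28·32·5 = 4480.
Length 3: T₁..T₃: k=1: 0+3584+22·4·32=6400; k=2: 2464+0+22·28·32=22176 → min 6400 | T₂..T₄: k=2: 0+4480+4·28·5=5040; k=3: 3584+0+4·32·5=4224 → min 4224.
Length 4: T₁..T₄: k=1: 0+4224+22·4·5=4664; k=2: 2464+4480+22·28·5=10024; k=3: 6400+0+22·32·5=9920 → min 4664.
Optimal order: (T₁·((T₂·T₃)·T₄)) with cost 4664.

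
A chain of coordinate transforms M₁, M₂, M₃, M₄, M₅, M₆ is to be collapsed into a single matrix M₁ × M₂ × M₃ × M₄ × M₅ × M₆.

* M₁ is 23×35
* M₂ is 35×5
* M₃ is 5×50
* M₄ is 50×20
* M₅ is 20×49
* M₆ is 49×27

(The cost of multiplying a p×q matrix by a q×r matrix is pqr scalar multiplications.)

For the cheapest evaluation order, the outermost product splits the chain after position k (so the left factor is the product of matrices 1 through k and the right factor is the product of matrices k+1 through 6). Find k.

Adjacent pairs: M₁M₂ = 23·35·5 = 4025; M₂M₃ = 35·5·50 = 8750; M₃M₄ = 5·50·20 = 5000; M₄M₅ = 50·20·49 = 49000; M₅M₆ = 20·49·27 = 26460.
Length 3: M₁..M₃: k=1: 0+8750+23·35·50=49000; k=2: 4025+0+23·5·50=9775 → min 9775 | M₂..M₄: k=2: 0+5000+35·5·20=8500; k=3: 8750+0+35·50·20=43750 → min 8500 | M₃..M₅: k=3: 0+49000+5·50·49=61250; k=4: 5000+0+5·20·49=9900 → min 9900 | M₄..M₆: k=4: 0+26460+50·20·27=53460; k=5: 49000+0+50·49·27=115150 → min 53460.
Length 4: M₁..M₄: k=1: 0+8500+23·35·20=24600; k=2: 4025+5000+23·5·20=11325; k=3: 9775+0+23·50·20=32775 → min 11325 | M₂..M₅: k=2: 0+9900+35·5·49=18475; k=3: 8750+49000+35·50·49=143500; k=4: 8500+0+35·20·49=42800 → min 18475 | M₃..M₆: k=3: 0+53460+5·50·27=60210; k=4: 5000+26460+5·20·27=34160; k=5: 9900+0+5·49·27=16515 → min 16515.
Length 5: M₁..M₅: k=1: 0+18475+23·35·49=57920; k=2: 4025+9900+23·5·49=19560; k=3: 9775+49000+23·50·49=115125; k=4: 11325+0+23·20·49=33865 → min 19560 | M₂..M₆: k=2: 0+16515+35·5·27=21240; k=3: 8750+53460+35·50·27=109460; k=4: 8500+26460+35·20·27=53860; k=5: 18475+0+35·49·27=64780 → min 21240.
Top-level splits: k=1: (M₁..M₁)·(M₂..M₆) → 0+21240+23·35·27 = 42975; k=2: (M₁..M₂)·(M₃..M₆) → 4025+16515+23·5·27 = 23645; k=3: (M₁..M₃)·(M₄..M₆) → 9775+53460+23·50·27 = 94285; k=4: (M₁..M₄)·(M₅..M₆) → 11325+26460+23·20·27 = 50205; k=5: (M₁..M₅)·(M₆..M₆) → 19560+0+23·49·27 = 49989.
Best split is after M₂, i.e. k = 2.

2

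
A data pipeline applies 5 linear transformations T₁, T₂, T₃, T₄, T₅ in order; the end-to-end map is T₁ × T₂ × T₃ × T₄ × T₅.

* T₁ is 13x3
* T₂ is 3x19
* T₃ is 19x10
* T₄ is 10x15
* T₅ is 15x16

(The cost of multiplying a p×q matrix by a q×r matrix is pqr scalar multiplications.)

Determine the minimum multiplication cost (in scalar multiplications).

2364

Adjacent pairs: T₁T₂ = 13·3·19 = 741; T₂T₃ = 3·19·10 = 570; T₃T₄ = 19·10·15 = 2850; T₄T₅ = 10·15·16 = 2400.
Length 3: T₁..T₃: k=1: 0+570+13·3·10=960; k=2: 741+0+13·19·10=3211 → min 960 | T₂..T₄: k=2: 0+2850+3·19·15=3705; k=3: 570+0+3·10·15=1020 → min 1020 | T₃..T₅: k=3: 0+2400+19·10·16=5440; k=4: 2850+0+19·15·16=7410 → min 5440.
Length 4: T₁..T₄: k=1: 0+1020+13·3·15=1605; k=2: 741+2850+13·19·15=7296; k=3: 960+0+13·10·15=2910 → min 1605 | T₂..T₅: k=2: 0+5440+3·19·16=6352; k=3: 570+2400+3·10·16=3450; k=4: 1020+0+3·15·16=1740 → min 1740.
Length 5: T₁..T₅: k=1: 0+1740+13·3·16=2364; k=2: 741+5440+13·19·16=10133; k=3: 960+2400+13·10·16=5440; k=4: 1605+0+13·15·16=4725 → min 2364.
Optimal order: (T₁ × (((T₂ × T₃) × T₄) × T₅)) with cost 2364.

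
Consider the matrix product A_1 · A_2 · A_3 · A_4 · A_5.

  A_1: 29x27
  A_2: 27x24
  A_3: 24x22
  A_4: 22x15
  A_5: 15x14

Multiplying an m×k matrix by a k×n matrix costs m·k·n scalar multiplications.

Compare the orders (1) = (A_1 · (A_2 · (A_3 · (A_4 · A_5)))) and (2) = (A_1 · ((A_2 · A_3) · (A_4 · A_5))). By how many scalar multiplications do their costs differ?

6108

Order (1) = (A_1 · (A_2 · (A_3 · (A_4 · A_5)))): (A_4 · A_5): 22×15 by 15×14 → 22×14, cost 22·15·14 = 4620; (A_3 · (A_4 · A_5)): 24×22 by 22×14 → 24×14, cost 24·22·14 = 7392; cumulative 12012; (A_2 · (A_3 · (A_4 · A_5))): 27×24 by 24×14 → 27×14, cost 27·24·14 = 9072; cumulative 21084; (A_1 · (A_2 · (A_3 · (A_4 · A_5)))): 29×27 by 27×14 → 29×14, cost 29·27·14 = 10962; cumulative 32046. Total 32046.
Order (2) = (A_1 · ((A_2 · A_3) · (A_4 · A_5))): (A_2 · A_3): 27×24 by 24×22 → 27×22, cost 27·24·22 = 14256; (A_4 · A_5): 22×15 by 15×14 → 22×14, cost 22·15·14 = 4620; ((A_2 · A_3) · (A_4 · A_5)): 27×22 by 22×14 → 27×14, cost 27·22·14 = 8316; cumulative 27192; (A_1 · ((A_2 · A_3) · (A_4 · A_5))): 29×27 by 27×14 → 29×14, cost 29·27·14 = 10962; cumulative 38154. Total 38154.
Difference: |32046 − 38154| = 6108.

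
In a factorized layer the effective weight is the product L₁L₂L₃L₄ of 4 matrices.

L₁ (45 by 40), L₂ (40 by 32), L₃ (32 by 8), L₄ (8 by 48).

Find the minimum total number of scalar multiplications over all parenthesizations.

Adjacent pairs: L₁L₂ = 45·40·32 = 57600; L₂L₃ = 40·32·8 = 10240; L₃L₄ = 32·8·48 = 12288.
Length 3: L₁..L₃: k=1: 0+10240+45·40·8=24640; k=2: 57600+0+45·32·8=69120 → min 24640 | L₂..L₄: k=2: 0+12288+40·32·48=73728; k=3: 10240+0+40·8·48=25600 → min 25600.
Length 4: L₁..L₄: k=1: 0+25600+45·40·48=112000; k=2: 57600+12288+45·32·48=139008; k=3: 24640+0+45·8·48=41920 → min 41920.
Optimal order: ((L₁(L₂L₃))L₄) with cost 41920.

41920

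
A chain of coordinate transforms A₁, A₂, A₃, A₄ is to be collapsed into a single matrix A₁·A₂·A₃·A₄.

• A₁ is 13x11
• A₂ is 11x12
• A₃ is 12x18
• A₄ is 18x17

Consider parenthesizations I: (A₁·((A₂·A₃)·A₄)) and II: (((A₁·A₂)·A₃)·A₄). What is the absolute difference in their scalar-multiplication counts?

Order I = (A₁·((A₂·A₃)·A₄)): (A₂·A₃): 11×12 by 12×18 → 11×18, cost 11·12·18 = 2376; ((A₂·A₃)·A₄): 11×18 by 18×17 → 11×17, cost 11·18·17 = 3366; cumulative 5742; (A₁·((A₂·A₃)·A₄)): 13×11 by 11×17 → 13×17, cost 13·11·17 = 2431; cumulative 8173. Total 8173.
Order II = (((A₁·A₂)·A₃)·A₄): (A₁·A₂): 13×11 by 11×12 → 13×12, cost 13·11·12 = 1716; ((A₁·A₂)·A₃): 13×12 by 12×18 → 13×18, cost 13·12·18 = 2808; cumulative 4524; (((A₁·A₂)·A₃)·A₄): 13×18 by 18×17 → 13×17, cost 13·18·17 = 3978; cumulative 8502. Total 8502.
Difference: |8173 − 8502| = 329.

329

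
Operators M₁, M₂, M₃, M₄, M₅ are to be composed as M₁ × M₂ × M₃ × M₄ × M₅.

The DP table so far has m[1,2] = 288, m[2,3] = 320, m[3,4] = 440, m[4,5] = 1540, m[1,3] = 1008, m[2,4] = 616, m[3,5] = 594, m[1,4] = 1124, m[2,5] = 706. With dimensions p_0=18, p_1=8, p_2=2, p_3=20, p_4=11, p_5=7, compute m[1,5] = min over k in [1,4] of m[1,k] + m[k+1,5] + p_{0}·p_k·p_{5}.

1134

m[1,5] = min over k∈[1,4] of m[1,k]+m[k+1,5]+p_{0}·p_k·p_{5}.
k=1: 0 + 706 + 18·8·7 = 1714; k=2: 288 + 594 + 18·2·7 = 1134; k=3: 1008 + 1540 + 18·20·7 = 5068; k=4: 1124 + 0 + 18·11·7 = 2510.
Minimum: 1134 at k=2.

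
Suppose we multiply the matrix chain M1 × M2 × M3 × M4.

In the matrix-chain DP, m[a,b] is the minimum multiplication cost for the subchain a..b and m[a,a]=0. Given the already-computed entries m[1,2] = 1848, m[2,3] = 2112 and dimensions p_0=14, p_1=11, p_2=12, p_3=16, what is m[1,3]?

4536

m[1,3] = min over k∈[1,2] of m[1,k]+m[k+1,3]+p_{0}·p_k·p_{3}.
k=1: 0 + 2112 + 14·11·16 = 4576; k=2: 1848 + 0 + 14·12·16 = 4536.
Minimum: 4536 at k=2.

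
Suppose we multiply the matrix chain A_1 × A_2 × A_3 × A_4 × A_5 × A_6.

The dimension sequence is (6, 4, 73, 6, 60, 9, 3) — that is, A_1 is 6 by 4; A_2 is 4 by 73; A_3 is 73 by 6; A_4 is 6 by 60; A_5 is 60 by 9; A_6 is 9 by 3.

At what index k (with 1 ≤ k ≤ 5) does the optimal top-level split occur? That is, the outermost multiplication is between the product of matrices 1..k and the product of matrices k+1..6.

1

Adjacent pairs: A_1A_2 = 6·4·73 = 1752; A_2A_3 = 4·73·6 = 1752; A_3A_4 = 73·6·60 = 26280; A_4A_5 = 6·60·9 = 3240; A_5A_6 = 60·9·3 = 1620.
Length 3: A_1..A_3: k=1: 0+1752+6·4·6=1896; k=2: 1752+0+6·73·6=4380 → min 1896 | A_2..A_4: k=2: 0+26280+4·73·60=43800; k=3: 1752+0+4·6·60=3192 → min 3192 | A_3..A_5: k=3: 0+3240+73·6·9=7182; k=4: 26280+0+73·60·9=65700 → min 7182 | A_4..A_6: k=4: 0+1620+6·60·3=2700; k=5: 3240+0+6·9·3=3402 → min 2700.
Length 4: A_1..A_4: k=1: 0+3192+6·4·60=4632; k=2: 1752+26280+6·73·60=54312; k=3: 1896+0+6·6·60=4056 → min 4056 | A_2..A_5: k=2: 0+7182+4·73·9=9810; k=3: 1752+3240+4·6·9=5208; k=4: 3192+0+4·60·9=5352 → min 5208 | A_3..A_6: k=3: 0+2700+73·6·3=4014; k=4: 26280+1620+73·60·3=41040; k=5: 7182+0+73·9·3=9153 → min 4014.
Length 5: A_1..A_5: k=1: 0+5208+6·4·9=5424; k=2: 1752+7182+6·73·9=12876; k=3: 1896+3240+6·6·9=5460; k=4: 4056+0+6·60·9=7296 → min 5424 | A_2..A_6: k=2: 0+4014+4·73·3=4890; k=3: 1752+2700+4·6·3=4524; k=4: 3192+1620+4·60·3=5532; k=5: 5208+0+4·9·3=5316 → min 4524.
Top-level splits: k=1: (A_1..A_1)·(A_2..A_6) → 0+4524+6·4·3 = 4596; k=2: (A_1..A_2)·(A_3..A_6) → 1752+4014+6·73·3 = 7080; k=3: (A_1..A_3)·(A_4..A_6) → 1896+2700+6·6·3 = 4704; k=4: (A_1..A_4)·(A_5..A_6) → 4056+1620+6·60·3 = 6756; k=5: (A_1..A_5)·(A_6..A_6) → 5424+0+6·9·3 = 5586.
Best split is after A_1, i.e. k = 1.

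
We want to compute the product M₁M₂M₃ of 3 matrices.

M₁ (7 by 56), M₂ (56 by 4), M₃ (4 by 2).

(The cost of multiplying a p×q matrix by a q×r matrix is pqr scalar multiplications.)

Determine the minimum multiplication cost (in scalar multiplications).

1232

Order (M₁(M₂M₃)): (M₂M₃): 56×4 by 4×2 → 56×2, cost 56·4·2 = 448; (M₁(M₂M₃)): 7×56 by 56×2 → 7×2, cost 7·56·2 = 784; cumulative 1232. Total 1232.
Order ((M₁M₂)M₃): (M₁M₂): 7×56 by 56×4 → 7×4, cost 7·56·4 = 1568; ((M₁M₂)M₃): 7×4 by 4×2 → 7×2, cost 7·4·2 = 56; cumulative 1624. Total 1624.
Minimum: 1232.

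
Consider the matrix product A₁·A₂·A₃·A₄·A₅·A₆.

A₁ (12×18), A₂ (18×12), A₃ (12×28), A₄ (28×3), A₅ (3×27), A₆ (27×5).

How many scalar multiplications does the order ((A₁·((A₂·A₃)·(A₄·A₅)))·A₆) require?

29376

(A₂·A₃): 18×12 by 12×28 → 18×28, cost 18·12·28 = 6048
(A₄·A₅): 28×3 by 3×27 → 28×27, cost 28·3·27 = 2268
((A₂·A₃)·(A₄·A₅)): 18×28 by 28×27 → 18×27, cost 18·28·27 = 13608; cumulative 21924
(A₁·((A₂·A₃)·(A₄·A₅))): 12×18 by 18×27 → 12×27, cost 12·18·27 = 5832; cumulative 27756
((A₁·((A₂·A₃)·(A₄·A₅)))·A₆): 12×27 by 27×5 → 12×5, cost 12·27·5 = 1620; cumulative 29376
Total: 29376 scalar multiplications.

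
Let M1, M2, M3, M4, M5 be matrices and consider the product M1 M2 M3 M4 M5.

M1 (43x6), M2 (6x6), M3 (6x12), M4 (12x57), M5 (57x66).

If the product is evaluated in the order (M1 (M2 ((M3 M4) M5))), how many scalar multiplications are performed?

46080

(M3 M4): 6×12 by 12×57 → 6×57, cost 6·12·57 = 4104
((M3 M4) M5): 6×57 by 57×66 → 6×66, cost 6·57·66 = 22572; cumulative 26676
(M2 ((M3 M4) M5)): 6×6 by 6×66 → 6×66, cost 6·6·66 = 2376; cumulative 29052
(M1 (M2 ((M3 M4) M5))): 43×6 by 6×66 → 43×66, cost 43·6·66 = 17028; cumulative 46080
Total: 46080 scalar multiplications.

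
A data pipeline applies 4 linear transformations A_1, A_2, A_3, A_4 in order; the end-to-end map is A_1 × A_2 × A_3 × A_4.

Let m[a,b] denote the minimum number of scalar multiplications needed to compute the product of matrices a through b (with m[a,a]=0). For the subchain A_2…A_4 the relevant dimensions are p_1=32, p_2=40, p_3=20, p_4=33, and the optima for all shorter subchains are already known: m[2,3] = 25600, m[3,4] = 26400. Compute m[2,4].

46720

m[2,4] = min over k∈[2,3] of m[2,k]+m[k+1,4]+p_{1}·p_k·p_{4}.
k=2: 0 + 26400 + 32·40·33 = 68640; k=3: 25600 + 0 + 32·20·33 = 46720.
Minimum: 46720 at k=3.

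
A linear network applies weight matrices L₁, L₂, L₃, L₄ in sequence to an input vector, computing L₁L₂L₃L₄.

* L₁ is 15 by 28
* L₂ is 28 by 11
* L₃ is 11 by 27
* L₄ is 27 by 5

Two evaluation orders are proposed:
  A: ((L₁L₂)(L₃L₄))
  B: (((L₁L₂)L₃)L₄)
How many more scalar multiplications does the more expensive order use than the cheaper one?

4170

Order A = ((L₁L₂)(L₃L₄)): (L₁L₂): 15×28 by 28×11 → 15×11, cost 15·28·11 = 4620; (L₃L₄): 11×27 by 27×5 → 11×5, cost 11·27·5 = 1485; ((L₁L₂)(L₃L₄)): 15×11 by 11×5 → 15×5, cost 15·11·5 = 825; cumulative 6930. Total 6930.
Order B = (((L₁L₂)L₃)L₄): (L₁L₂): 15×28 by 28×11 → 15×11, cost 15·28·11 = 4620; ((L₁L₂)L₃): 15×11 by 11×27 → 15×27, cost 15·11·27 = 4455; cumulative 9075; (((L₁L₂)L₃)L₄): 15×27 by 27×5 → 15×5, cost 15·27·5 = 2025; cumulative 11100. Total 11100.
Difference: |6930 − 11100| = 4170.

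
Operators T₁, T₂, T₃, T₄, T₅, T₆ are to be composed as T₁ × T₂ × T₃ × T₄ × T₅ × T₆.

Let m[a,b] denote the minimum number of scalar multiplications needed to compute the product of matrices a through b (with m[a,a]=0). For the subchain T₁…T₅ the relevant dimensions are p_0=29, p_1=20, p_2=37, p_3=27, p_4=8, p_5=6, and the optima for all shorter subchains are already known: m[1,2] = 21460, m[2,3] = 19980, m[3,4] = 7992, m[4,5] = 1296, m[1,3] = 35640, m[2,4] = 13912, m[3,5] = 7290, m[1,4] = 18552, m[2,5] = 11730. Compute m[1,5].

15210

m[1,5] = min over k∈[1,4] of m[1,k]+m[k+1,5]+p_{0}·p_k·p_{5}.
k=1: 0 + 11730 + 29·20·6 = 15210; k=2: 21460 + 7290 + 29·37·6 = 35188; k=3: 35640 + 1296 + 29·27·6 = 41634; k=4: 18552 + 0 + 29·8·6 = 19944.
Minimum: 15210 at k=1.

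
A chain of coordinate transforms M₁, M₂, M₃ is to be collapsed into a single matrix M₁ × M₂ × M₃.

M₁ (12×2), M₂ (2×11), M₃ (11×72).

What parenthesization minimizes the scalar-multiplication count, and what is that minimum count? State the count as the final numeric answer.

(M₁ × (M₂ × M₃)): cost 3312.
((M₁ × M₂) × M₃): cost 9768.
Optimal: (M₁ × (M₂ × M₃)) with cost 3312.

3312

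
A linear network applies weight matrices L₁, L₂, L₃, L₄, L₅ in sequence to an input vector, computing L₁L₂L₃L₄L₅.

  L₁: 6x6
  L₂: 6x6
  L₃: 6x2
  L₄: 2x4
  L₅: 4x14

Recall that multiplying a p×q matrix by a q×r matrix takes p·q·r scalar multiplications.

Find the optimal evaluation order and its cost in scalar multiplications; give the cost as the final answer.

424

Adjacent pairs: L₁L₂ = 6·6·6 = 216; L₂L₃ = 6·6·2 = 72; L₃L₄ = 6·2·4 = 48; L₄L₅ = 2·4·14 = 112.
Length 3: L₁..L₃: k=1: 0+72+6·6·2=144; k=2: 216+0+6·6·2=288 → min 144 | L₂..L₄: k=2: 0+48+6·6·4=192; k=3: 72+0+6·2·4=120 → min 120 | L₃..L₅: k=3: 0+112+6·2·14=280; k=4: 48+0+6·4·14=384 → min 280.
Length 4: L₁..L₄: k=1: 0+120+6·6·4=264; k=2: 216+48+6·6·4=408; k=3: 144+0+6·2·4=192 → min 192 | L₂..L₅: k=2: 0+280+6·6·14=784; k=3: 72+112+6·2·14=352; k=4: 120+0+6·4·14=456 → min 352.
Length 5: L₁..L₅: k=1: 0+352+6·6·14=856; k=2: 216+280+6·6·14=1000; k=3: 144+112+6·2·14=424; k=4: 192+0+6·4·14=528 → min 424.
Optimal parenthesization: ((L₁(L₂L₃))(L₄L₅)) with cost 424.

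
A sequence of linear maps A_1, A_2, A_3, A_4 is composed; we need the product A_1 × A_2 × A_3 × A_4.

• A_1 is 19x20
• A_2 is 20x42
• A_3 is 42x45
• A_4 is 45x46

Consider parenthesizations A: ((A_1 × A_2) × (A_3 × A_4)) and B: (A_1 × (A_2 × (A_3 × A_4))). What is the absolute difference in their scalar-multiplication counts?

3452

Order A = ((A_1 × A_2) × (A_3 × A_4)): (A_1 × A_2): 19×20 by 20×42 → 19×42, cost 19·20·42 = 15960; (A_3 × A_4): 42×45 by 45×46 → 42×46, cost 42·45·46 = 86940; ((A_1 × A_2) × (A_3 × A_4)): 19×42 by 42×46 → 19×46, cost 19·42·46 = 36708; cumulative 139608. Total 139608.
Order B = (A_1 × (A_2 × (A_3 × A_4))): (A_3 × A_4): 42×45 by 45×46 → 42×46, cost 42·45·46 = 86940; (A_2 × (A_3 × A_4)): 20×42 by 42×46 → 20×46, cost 20·42·46 = 38640; cumulative 125580; (A_1 × (A_2 × (A_3 × A_4))): 19×20 by 20×46 → 19×46, cost 19·20·46 = 17480; cumulative 143060. Total 143060.
Difference: |139608 − 143060| = 3452.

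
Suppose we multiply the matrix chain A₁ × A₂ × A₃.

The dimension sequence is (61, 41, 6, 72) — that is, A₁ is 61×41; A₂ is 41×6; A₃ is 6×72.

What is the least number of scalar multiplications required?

Order (A₁ × (A₂ × A₃)): (A₂ × A₃): 41×6 by 6×72 → 41×72, cost 41·6·72 = 17712; (A₁ × (A₂ × A₃)): 61×41 by 41×72 → 61×72, cost 61·41·72 = 180072; cumulative 197784. Total 197784.
Order ((A₁ × A₂) × A₃): (A₁ × A₂): 61×41 by 41×6 → 61×6, cost 61·41·6 = 15006; ((A₁ × A₂) × A₃): 61×6 by 6×72 → 61×72, cost 61·6·72 = 26352; cumulative 41358. Total 41358.
Minimum: 41358.

41358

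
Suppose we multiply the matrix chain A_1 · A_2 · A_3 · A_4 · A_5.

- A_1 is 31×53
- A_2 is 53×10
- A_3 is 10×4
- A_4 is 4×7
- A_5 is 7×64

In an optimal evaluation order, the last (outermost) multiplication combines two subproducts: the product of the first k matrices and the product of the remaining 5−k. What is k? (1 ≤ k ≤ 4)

3

Adjacent pairs: A_1A_2 = 31·53·10 = 16430; A_2A_3 = 53·10·4 = 2120; A_3A_4 = 10·4·7 = 280; A_4A_5 = 4·7·64 = 1792.
Length 3: A_1..A_3: k=1: 0+2120+31·53·4=8692; k=2: 16430+0+31·10·4=17670 → min 8692 | A_2..A_4: k=2: 0+280+53·10·7=3990; k=3: 2120+0+53·4·7=3604 → min 3604 | A_3..A_5: k=3: 0+1792+10·4·64=4352; k=4: 280+0+10·7·64=4760 → min 4352.
Length 4: A_1..A_4: k=1: 0+3604+31·53·7=15105; k=2: 16430+280+31·10·7=18880; k=3: 8692+0+31·4·7=9560 → min 9560 | A_2..A_5: k=2: 0+4352+53·10·64=38272; k=3: 2120+1792+53·4·64=17480; k=4: 3604+0+53·7·64=27348 → min 17480.
Top-level splits: k=1: (A_1..A_1)·(A_2..A_5) → 0+17480+31·53·64 = 122632; k=2: (A_1..A_2)·(A_3..A_5) → 16430+4352+31·10·64 = 40622; k=3: (A_1..A_3)·(A_4..A_5) → 8692+1792+31·4·64 = 18420; k=4: (A_1..A_4)·(A_5..A_5) → 9560+0+31·7·64 = 23448.
Best split is after A_3, i.e. k = 3.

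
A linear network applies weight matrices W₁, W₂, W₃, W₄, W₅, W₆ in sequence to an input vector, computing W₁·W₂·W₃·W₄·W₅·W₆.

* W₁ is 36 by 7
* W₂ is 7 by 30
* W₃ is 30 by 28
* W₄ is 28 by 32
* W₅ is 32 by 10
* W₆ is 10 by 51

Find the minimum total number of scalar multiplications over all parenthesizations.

Adjacent pairs: W₁W₂ = 36·7·30 = 7560; W₂W₃ = 7·30·28 = 5880; W₃W₄ = 30·28·32 = 26880; W₄W₅ = 28·32·10 = 8960; W₅W₆ = 32·10·51 = 16320.
Length 3: W₁..W₃: k=1: 0+5880+36·7·28=12936; k=2: 7560+0+36·30·28=37800 → min 12936 | W₂..W₄: k=2: 0+26880+7·30·32=33600; k=3: 5880+0+7·28·32=12152 → min 12152 | W₃..W₅: k=3: 0+8960+30·28·10=17360; k=4: 26880+0+30·32·10=36480 → min 17360 | W₄..W₆: k=4: 0+16320+28·32·51=62016; k=5: 8960+0+28·10·51=23240 → min 23240.
Length 4: W₁..W₄: k=1: 0+12152+36·7·32=20216; k=2: 7560+26880+36·30·32=69000; k=3: 12936+0+36·28·32=45192 → min 20216 | W₂..W₅: k=2: 0+17360+7·30·10=19460; k=3: 5880+8960+7·28·10=16800; k=4: 12152+0+7·32·10=14392 → min 14392 | W₃..W₆: k=3: 0+23240+30·28·51=66080; k=4: 26880+16320+30·32·51=92160; k=5: 17360+0+30·10·51=32660 → min 32660.
Length 5: W₁..W₅: k=1: 0+14392+36·7·10=16912; k=2: 7560+17360+36·30·10=35720; k=3: 12936+8960+36·28·10=31976; k=4: 20216+0+36·32·10=31736 → min 16912 | W₂..W₆: k=2: 0+32660+7·30·51=43370; k=3: 5880+23240+7·28·51=39116; k=4: 12152+16320+7·32·51=39896; k=5: 14392+0+7·10·51=17962 → min 17962.
Length 6: W₁..W₆: k=1: 0+17962+36·7·51=30814; k=2: 7560+32660+36·30·51=95300; k=3: 12936+23240+36·28·51=87584; k=4: 20216+16320+36·32·51=95288; k=5: 16912+0+36·10·51=35272 → min 30814.
Optimal order: (W₁·((((W₂·W₃)·W₄)·W₅)·W₆)) with cost 30814.

30814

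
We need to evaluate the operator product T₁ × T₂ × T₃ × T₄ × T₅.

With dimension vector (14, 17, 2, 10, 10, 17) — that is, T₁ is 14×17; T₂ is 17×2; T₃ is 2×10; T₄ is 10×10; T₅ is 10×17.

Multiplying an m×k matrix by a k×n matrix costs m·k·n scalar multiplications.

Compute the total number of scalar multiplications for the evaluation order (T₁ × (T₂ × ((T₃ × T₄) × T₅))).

(T₃ × T₄): 2×10 by 10×10 → 2×10, cost 2·10·10 = 200
((T₃ × T₄) × T₅): 2×10 by 10×17 → 2×17, cost 2·10·17 = 340; cumulative 540
(T₂ × ((T₃ × T₄) × T₅)): 17×2 by 2×17 → 17×17, cost 17·2·17 = 578; cumulative 1118
(T₁ × (T₂ × ((T₃ × T₄) × T₅))): 14×17 by 17×17 → 14×17, cost 14·17·17 = 4046; cumulative 5164
Total: 5164 scalar multiplications.

5164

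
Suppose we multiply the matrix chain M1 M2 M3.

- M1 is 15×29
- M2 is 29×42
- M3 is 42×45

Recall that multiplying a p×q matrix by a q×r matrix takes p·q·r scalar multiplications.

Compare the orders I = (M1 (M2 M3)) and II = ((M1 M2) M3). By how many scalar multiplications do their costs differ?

27765

Order I = (M1 (M2 M3)): (M2 M3): 29×42 by 42×45 → 29×45, cost 29·42·45 = 54810; (M1 (M2 M3)): 15×29 by 29×45 → 15×45, cost 15·29·45 = 19575; cumulative 74385. Total 74385.
Order II = ((M1 M2) M3): (M1 M2): 15×29 by 29×42 → 15×42, cost 15·29·42 = 18270; ((M1 M2) M3): 15×42 by 42×45 → 15×45, cost 15·42·45 = 28350; cumulative 46620. Total 46620.
Difference: |74385 − 46620| = 27765.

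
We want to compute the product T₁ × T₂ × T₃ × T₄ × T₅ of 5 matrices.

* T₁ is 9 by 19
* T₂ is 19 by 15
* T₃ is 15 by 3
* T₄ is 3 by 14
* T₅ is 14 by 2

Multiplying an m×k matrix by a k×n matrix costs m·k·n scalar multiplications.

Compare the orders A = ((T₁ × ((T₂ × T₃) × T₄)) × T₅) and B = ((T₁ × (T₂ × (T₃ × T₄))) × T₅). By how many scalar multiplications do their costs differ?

Order A = ((T₁ × ((T₂ × T₃) × T₄)) × T₅): (T₂ × T₃): 19×15 by 15×3 → 19×3, cost 19·15·3 = 855; ((T₂ × T₃) × T₄): 19×3 by 3×14 → 19×14, cost 19·3·14 = 798; cumulative 1653; (T₁ × ((T₂ × T₃) × T₄)): 9×19 by 19×14 → 9×14, cost 9·19·14 = 2394; cumulative 4047; ((T₁ × ((T₂ × T₃) × T₄)) × T₅): 9×14 by 14×2 → 9×2, cost 9·14·2 = 252; cumulative 4299. Total 4299.
Order B = ((T₁ × (T₂ × (T₃ × T₄))) × T₅): (T₃ × T₄): 15×3 by 3×14 → 15×14, cost 15·3·14 = 630; (T₂ × (T₃ × T₄)): 19×15 by 15×14 → 19×14, cost 19·15·14 = 3990; cumulative 4620; (T₁ × (T₂ × (T₃ × T₄))): 9×19 by 19×14 → 9×14, cost 9·19·14 = 2394; cumulative 7014; ((T₁ × (T₂ × (T₃ × T₄))) × T₅): 9×14 by 14×2 → 9×2, cost 9·14·2 = 252; cumulative 7266. Total 7266.
Difference: |4299 − 7266| = 2967.

2967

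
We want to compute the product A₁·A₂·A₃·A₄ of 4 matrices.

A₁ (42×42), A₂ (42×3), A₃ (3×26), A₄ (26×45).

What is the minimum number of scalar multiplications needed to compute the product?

Adjacent pairs: A₁A₂ = 42·42·3 = 5292; A₂A₃ = 42·3·26 = 3276; A₃A₄ = 3·26·45 = 3510.
Length 3: A₁..A₃: k=1: 0+3276+42·42·26=49140; k=2: 5292+0+42·3·26=8568 → min 8568 | A₂..A₄: k=2: 0+3510+42·3·45=9180; k=3: 3276+0+42·26·45=52416 → min 9180.
Length 4: A₁..A₄: k=1: 0+9180+42·42·45=88560; k=2: 5292+3510+42·3·45=14472; k=3: 8568+0+42·26·45=57708 → min 14472.
Optimal order: ((A₁·A₂)·(A₃·A₄)) with cost 14472.

14472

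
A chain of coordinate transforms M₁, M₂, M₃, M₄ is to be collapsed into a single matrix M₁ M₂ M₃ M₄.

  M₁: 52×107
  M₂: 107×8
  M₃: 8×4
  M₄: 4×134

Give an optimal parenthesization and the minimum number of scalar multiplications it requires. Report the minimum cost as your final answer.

Adjacent pairs: M₁M₂ = 52·107·8 = 44512; M₂M₃ = 107·8·4 = 3424; M₃M₄ = 8·4·134 = 4288.
Length 3: M₁..M₃: k=1: 0+3424+52·107·4=25680; k=2: 44512+0+52·8·4=46176 → min 25680 | M₂..M₄: k=2: 0+4288+107·8·134=118992; k=3: 3424+0+107·4·134=60776 → min 60776.
Length 4: M₁..M₄: k=1: 0+60776+52·107·134=806352; k=2: 44512+4288+52·8·134=104544; k=3: 25680+0+52·4·134=53552 → min 53552.
Optimal parenthesization: ((M₁ (M₂ M₃)) M₄) with cost 53552.

53552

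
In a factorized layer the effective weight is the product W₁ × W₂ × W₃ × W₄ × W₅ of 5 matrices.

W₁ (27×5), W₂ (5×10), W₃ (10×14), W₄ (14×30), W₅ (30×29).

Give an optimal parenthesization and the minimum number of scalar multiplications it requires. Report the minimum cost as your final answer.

Adjacent pairs: W₁W₂ = 27·5·10 = 1350; W₂W₃ = 5·10·14 = 700; W₃W₄ = 10·14·30 = 4200; W₄W₅ = 14·30·29 = 12180.
Length 3: W₁..W₃: k=1: 0+700+27·5·14=2590; k=2: 1350+0+27·10·14=5130 → min 2590 | W₂..W₄: k=2: 0+4200+5·10·30=5700; k=3: 700+0+5·14·30=2800 → min 2800 | W₃..W₅: k=3: 0+12180+10·14·29=16240; k=4: 4200+0+10·30·29=12900 → min 12900.
Length 4: W₁..W₄: k=1: 0+2800+27·5·30=6850; k=2: 1350+4200+27·10·30=13650; k=3: 2590+0+27·14·30=13930 → min 6850 | W₂..W₅: k=2: 0+12900+5·10·29=14350; k=3: 700+12180+5·14·29=14910; k=4: 2800+0+5·30·29=7150 → min 7150.
Length 5: W₁..W₅: k=1: 0+7150+27·5·29=11065; k=2: 1350+12900+27·10·29=22080; k=3: 2590+12180+27·14·29=25732; k=4: 6850+0+27·30·29=30340 → min 11065.
Optimal parenthesization: (W₁ × (((W₂ × W₃) × W₄) × W₅)) with cost 11065.

11065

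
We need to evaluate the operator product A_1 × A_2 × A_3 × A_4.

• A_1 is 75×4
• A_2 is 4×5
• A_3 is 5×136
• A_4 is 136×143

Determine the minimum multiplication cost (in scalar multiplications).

123412

Adjacent pairs: A_1A_2 = 75·4·5 = 1500; A_2A_3 = 4·5·136 = 2720; A_3A_4 = 5·136·143 = 97240.
Length 3: A_1..A_3: k=1: 0+2720+75·4·136=43520; k=2: 1500+0+75·5·136=52500 → min 43520 | A_2..A_4: k=2: 0+97240+4·5·143=100100; k=3: 2720+0+4·136·143=80512 → min 80512.
Length 4: A_1..A_4: k=1: 0+80512+75·4·143=123412; k=2: 1500+97240+75·5·143=152365; k=3: 43520+0+75·136·143=1502120 → min 123412.
Optimal order: (A_1 × ((A_2 × A_3) × A_4)) with cost 123412.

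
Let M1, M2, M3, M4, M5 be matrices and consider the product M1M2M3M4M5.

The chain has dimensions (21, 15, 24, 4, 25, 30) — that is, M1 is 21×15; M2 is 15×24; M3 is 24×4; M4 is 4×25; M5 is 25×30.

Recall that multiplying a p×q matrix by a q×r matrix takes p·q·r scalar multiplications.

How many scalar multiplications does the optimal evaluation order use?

8220

Adjacent pairs: M1M2 = 21·15·24 = 7560; M2M3 = 15·24·4 = 1440; M3M4 = 24·4·25 = 2400; M4M5 = 4·25·30 = 3000.
Length 3: M1..M3: k=1: 0+1440+21·15·4=2700; k=2: 7560+0+21·24·4=9576 → min 2700 | M2..M4: k=2: 0+2400+15·24·25=11400; k=3: 1440+0+15·4·25=2940 → min 2940 | M3..M5: k=3: 0+3000+24·4·30=5880; k=4: 2400+0+24·25·30=20400 → min 5880.
Length 4: M1..M4: k=1: 0+2940+21·15·25=10815; k=2: 7560+2400+21·24·25=22560; k=3: 2700+0+21·4·25=4800 → min 4800 | M2..M5: k=2: 0+5880+15·24·30=16680; k=3: 1440+3000+15·4·30=6240; k=4: 2940+0+15·25·30=14190 → min 6240.
Length 5: M1..M5: k=1: 0+6240+21·15·30=15690; k=2: 7560+5880+21·24·30=28560; k=3: 2700+3000+21·4·30=8220; k=4: 4800+0+21·25·30=20550 → min 8220.
Optimal order: ((M1(M2M3))(M4M5)) with cost 8220.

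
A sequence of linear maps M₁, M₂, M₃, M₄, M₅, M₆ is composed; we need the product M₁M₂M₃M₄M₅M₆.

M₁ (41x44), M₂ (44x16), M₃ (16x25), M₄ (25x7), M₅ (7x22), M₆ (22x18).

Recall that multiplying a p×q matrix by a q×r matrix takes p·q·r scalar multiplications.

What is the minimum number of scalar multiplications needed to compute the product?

28294

Adjacent pairs: M₁M₂ = 41·44·16 = 28864; M₂M₃ = 44·16·25 = 17600; M₃M₄ = 16·25·7 = 2800; M₄M₅ = 25·7·22 = 3850; M₅M₆ = 7·22·18 = 2772.
Length 3: M₁..M₃: k=1: 0+17600+41·44·25=62700; k=2: 28864+0+41·16·25=45264 → min 45264 | M₂..M₄: k=2: 0+2800+44·16·7=7728; k=3: 17600+0+44·25·7=25300 → min 7728 | M₃..M₅: k=3: 0+3850+16·25·22=12650; k=4: 2800+0+16·7·22=5264 → min 5264 | M₄..M₆: k=4: 0+2772+25·7·18=5922; k=5: 3850+0+25·22·18=13750 → min 5922.
Length 4: M₁..M₄: k=1: 0+7728+41·44·7=20356; k=2: 28864+2800+41·16·7=36256; k=3: 45264+0+41·25·7=52439 → min 20356 | M₂..M₅: k=2: 0+5264+44·16·22=20752; k=3: 17600+3850+44·25·22=45650; k=4: 7728+0+44·7·22=14504 → min 14504 | M₃..M₆: k=3: 0+5922+16·25·18=13122; k=4: 2800+2772+16·7·18=7588; k=5: 5264+0+16·22·18=11600 → min 7588.
Length 5: M₁..M₅: k=1: 0+14504+41·44·22=54192; k=2: 28864+5264+41·16·22=48560; k=3: 45264+3850+41·25·22=71664; k=4: 20356+0+41·7·22=26670 → min 26670 | M₂..M₆: k=2: 0+7588+44·16·18=20260; k=3: 17600+5922+44·25·18=43322; k=4: 7728+2772+44·7·18=16044; k=5: 14504+0+44·22·18=31928 → min 16044.
Length 6: M₁..M₆: k=1: 0+16044+41·44·18=48516; k=2: 28864+7588+41·16·18=48260; k=3: 45264+5922+41·25·18=69636; k=4: 20356+2772+41·7·18=28294; k=5: 26670+0+41·22·18=42906 → min 28294.
Optimal order: ((M₁(M₂(M₃M₄)))(M₅M₆)) with cost 28294.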